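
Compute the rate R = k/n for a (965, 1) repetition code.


Rate = k/n = 1/965

1/965


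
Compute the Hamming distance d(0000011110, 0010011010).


Count differing positions: . . ^ . . . . ^ . . = 2 differences

2


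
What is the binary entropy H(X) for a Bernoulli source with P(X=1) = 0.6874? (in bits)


H = -p*log2(p) - (1-p)*log2(1-p). -0.6874*log2(0.6874) = 0.371731; -0.3126*log2(0.3126) = 0.524421. H = 0.371731 + 0.524421 = 0.8962

0.8962 bits


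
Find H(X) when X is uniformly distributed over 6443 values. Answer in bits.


H = log2(n) = log2(6443) = 12.6535

12.6535 bits


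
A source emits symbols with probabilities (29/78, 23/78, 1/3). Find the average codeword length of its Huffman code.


Huffman construction (repeatedly merge the two least-probable nodes; each merge adds 1 bit to every symbol beneath it): 23/78 + 1/3 = 49/78; 29/78 + 49/78 = 1. Resulting codeword lengths (in the order the probabilities were given): (1, 2, 2). L_avg = sum(p_i * l_i) = 29/78*1 + 23/78*2 + 1/3*2 = 127/78 = 1.6282

1.6282 bits


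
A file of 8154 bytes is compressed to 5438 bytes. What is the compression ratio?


Ratio = original / compressed = 8154 / 5438 = 1.4994

1.4994


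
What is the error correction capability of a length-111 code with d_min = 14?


Correction capability = floor((d-1)/2) = floor((14-1)/2) = 6

6 errors


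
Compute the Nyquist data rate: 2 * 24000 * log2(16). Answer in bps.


Rate = 2 * B * log2(M) = 2 * 24000 * 4.0 = 192000.0

192000.0 bps


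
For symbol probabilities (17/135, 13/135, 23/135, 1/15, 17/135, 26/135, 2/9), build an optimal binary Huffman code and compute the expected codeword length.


Huffman construction (repeatedly merge the two least-probable nodes; each merge adds 1 bit to every symbol beneath it): 1/15 + 13/135 = 22/135; 17/135 + 17/135 = 34/135; 22/135 + 23/135 = 1/3; 26/135 + 2/9 = 56/135; 34/135 + 1/3 = 79/135; 56/135 + 79/135 = 1. Resulting codeword lengths (in the order the probabilities were given): (3, 4, 3, 4, 3, 2, 2). L_avg = sum(p_i * l_i) = 17/135*3 + 13/135*4 + 23/135*3 + 1/15*4 + 17/135*3 + 26/135*2 + 2/9*2 = 371/135 = 2.7481

2.7481 bits


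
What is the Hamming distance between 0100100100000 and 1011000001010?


Count differing positions: ^ ^ ^ ^ ^ . . ^ . ^ . ^ . = 8 differences

8


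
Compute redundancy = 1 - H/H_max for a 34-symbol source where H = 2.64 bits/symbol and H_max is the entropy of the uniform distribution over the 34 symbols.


H_max = log2(K) = log2(34) = 5.0875 bits/symbol. Redundancy = 1 - H/H_max = 1 - 2.64/5.0875 = 1 - 0.5189 = 0.4811

0.4811


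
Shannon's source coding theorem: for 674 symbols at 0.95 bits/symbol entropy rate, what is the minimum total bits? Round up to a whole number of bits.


Minimum bits >= n * H = 674 * 0.95 = 640.3, rounded up to a whole number of bits = 641

641 bits


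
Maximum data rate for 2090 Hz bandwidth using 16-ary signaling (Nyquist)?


Rate = 2 * B * log2(M) = 2 * 2090 * 4.0 = 16720.0

16720.0 bps


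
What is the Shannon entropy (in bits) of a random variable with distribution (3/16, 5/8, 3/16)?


H = -sum(p_i * log2(p_i)). Terms: -(3/16)*log2(3/16) = 0.452820; -(5/8)*log2(5/8) = 0.423795; -(3/16)*log2(3/16) = 0.452820. H = 0.452820 + 0.423795 + 0.452820 = 1.3294

1.3294 bits


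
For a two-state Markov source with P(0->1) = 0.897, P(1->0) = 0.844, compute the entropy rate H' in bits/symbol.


Stationary distribution: pi_0 = p10/(p01+p10) = 0.4848, pi_1 = 0.5152. Entropy rate H' = pi_0*H(p01) + pi_1*H(p10) = 0.4848*0.4784 + 0.5152*0.6247 = 0.5538

0.5538 bits/symbol


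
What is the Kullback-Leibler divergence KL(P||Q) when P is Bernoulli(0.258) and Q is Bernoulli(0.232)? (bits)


KL = p*log2(p/q) + (1-p)*log2((1-p)/(1-q)) = 0.258*log2(0.258/0.232) + 0.742*log2(0.742/0.768) = 0.0027

0.0027 bits


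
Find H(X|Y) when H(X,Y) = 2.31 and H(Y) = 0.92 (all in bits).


H(X|Y) = H(X,Y) - H(Y) = 2.31 - 0.92 = 1.39

1.39 bits


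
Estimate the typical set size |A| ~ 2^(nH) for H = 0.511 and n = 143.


log2|A_typical| = nH = 143 * 0.511 = 73.073, so |A_typical| ~ 2^73.073 = 9.935e+21

9.935e+21


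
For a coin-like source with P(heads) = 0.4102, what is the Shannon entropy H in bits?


H = -p*log2(p) - (1-p)*log2(1-p). -0.4102*log2(0.4102) = 0.527353; -0.5898*log2(0.5898) = 0.449252. H = 0.527353 + 0.449252 = 0.9766

0.9766 bits


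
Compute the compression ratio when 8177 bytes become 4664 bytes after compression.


Ratio = original / compressed = 8177 / 4664 = 1.7532

1.7532


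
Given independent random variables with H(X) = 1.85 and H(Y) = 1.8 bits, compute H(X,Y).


For independent variables, H(X,Y) = H(X) + H(Y) = 1.85 + 1.8 = 3.65

3.65 bits


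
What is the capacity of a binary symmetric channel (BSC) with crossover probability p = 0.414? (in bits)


H(p) = -p*log2(p) - (1-p)*log2(1-p) = -0.414*log2(0.414) - 0.586*log2(0.586) = 0.526731 + 0.451822 = 0.9786. C = 1 - H(p) = 1 - 0.9786 = 0.0214

0.0214 bits


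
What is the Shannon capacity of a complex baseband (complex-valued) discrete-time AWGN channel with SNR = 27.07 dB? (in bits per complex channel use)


SNR_linear = 10^(27.07/10) = 509.3309; C = log2(1 + SNR_linear) = log2(1 + 509.3309) = 8.9953

8.9953 bits/channel use


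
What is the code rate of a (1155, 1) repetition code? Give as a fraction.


Rate = k/n = 1/1155

1/1155


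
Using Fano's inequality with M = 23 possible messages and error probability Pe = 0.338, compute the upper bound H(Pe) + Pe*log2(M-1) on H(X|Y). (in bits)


H(Pe) = -Pe*log2(Pe) - (1-Pe)*log2(1-Pe) = -0.338*log2(0.338) - 0.662*log2(0.662) = 0.528938 + 0.393954 = 0.9229. Pe*log2(M-1) = 0.338*log2(22) = 1.507288. Bound = H(Pe) + Pe*log2(M-1) = 0.528938 + 0.393954 + 1.507288 = 2.4302

2.4302 bits


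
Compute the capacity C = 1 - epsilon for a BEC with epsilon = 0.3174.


C = 1 - epsilon = 1 - 0.3174 = 0.6826

0.6826 bits


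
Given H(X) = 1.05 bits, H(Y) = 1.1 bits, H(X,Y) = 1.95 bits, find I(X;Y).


I(X;Y) = H(X) + H(Y) - H(X,Y) = 1.05 + 1.1 - 1.95 = 0.2

0.2 bits


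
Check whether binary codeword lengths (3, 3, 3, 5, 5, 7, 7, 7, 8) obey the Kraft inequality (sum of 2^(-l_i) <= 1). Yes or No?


Kraft sum = sum(2^(-l_i)) = 0.4648, need <= 1. Result: satisfied (a binary prefix-free code with these lengths exists)

Yes


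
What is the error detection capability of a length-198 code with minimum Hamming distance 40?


Detection capability = d_min - 1 = 40 - 1 = 39

39 errors


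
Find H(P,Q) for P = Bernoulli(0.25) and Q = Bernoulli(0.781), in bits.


H(P,Q) = -p*log2(q) - (1-p)*log2(1-q). -0.25*log2(0.781) = 0.089151; -0.75*log2(0.219) = 1.643248. H(P,Q) = 0.089151 + 1.643248 = 1.7324

1.7324 bits


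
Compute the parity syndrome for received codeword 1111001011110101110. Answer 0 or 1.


Syndrome = XOR of all bits = 1 XOR 1 XOR 1 XOR 1 XOR 0 XOR 0 XOR 1 XOR 0 XOR 1 XOR 1 XOR 1 XOR 1 XOR 0 XOR 1 XOR 0 XOR 1 XOR 1 XOR 1 XOR 0 = 1

1


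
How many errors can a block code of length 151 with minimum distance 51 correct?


Correction capability = floor((d-1)/2) = floor((51-1)/2) = 25

25 errors


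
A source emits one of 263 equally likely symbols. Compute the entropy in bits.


H = log2(n) = log2(263) = 8.0389

8.0389 bits


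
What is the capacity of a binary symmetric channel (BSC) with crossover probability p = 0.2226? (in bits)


H(p) = -p*log2(p) - (1-p)*log2(1-p) = -0.2226*log2(0.2226) - 0.7774*log2(0.7774) = 0.482480 + 0.282407 = 0.7649. C = 1 - H(p) = 1 - 0.7649 = 0.2351

0.2351 bits


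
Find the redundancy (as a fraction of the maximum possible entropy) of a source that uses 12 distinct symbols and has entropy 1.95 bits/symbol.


H_max = log2(K) = log2(12) = 3.585 bits/symbol. Redundancy = 1 - H/H_max = 1 - 1.95/3.585 = 1 - 0.5439 = 0.4561

0.4561


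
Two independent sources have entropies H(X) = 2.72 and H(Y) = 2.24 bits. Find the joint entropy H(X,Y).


For independent variables, H(X,Y) = H(X) + H(Y) = 2.72 + 2.24 = 4.96

4.96 bits


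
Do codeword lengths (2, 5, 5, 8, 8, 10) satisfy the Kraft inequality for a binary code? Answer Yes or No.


Kraft sum = sum(2^(-l_i)) = 0.3213, need <= 1. Result: satisfied (a binary prefix-free code with these lengths exists)

Yes


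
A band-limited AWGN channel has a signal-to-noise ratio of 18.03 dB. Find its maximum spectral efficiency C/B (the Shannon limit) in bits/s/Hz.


SNR_linear = 10^(18.03/10) = 63.5331; C/B = log2(1 + SNR_linear) = log2(1 + 63.5331) = 6.012

6.012 bits/s/Hz


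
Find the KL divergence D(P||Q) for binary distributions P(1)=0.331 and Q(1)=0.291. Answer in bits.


KL = p*log2(p/q) + (1-p)*log2((1-p)/(1-q)) = 0.331*log2(0.331/0.291) + 0.669*log2(0.669/0.709) = 0.0055

0.0055 bits


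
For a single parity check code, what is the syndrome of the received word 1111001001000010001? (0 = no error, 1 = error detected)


Syndrome = XOR of all bits = 1 XOR 1 XOR 1 XOR 1 XOR 0 XOR 0 XOR 1 XOR 0 XOR 0 XOR 1 XOR 0 XOR 0 XOR 0 XOR 0 XOR 1 XOR 0 XOR 0 XOR 0 XOR 1 = 0

0


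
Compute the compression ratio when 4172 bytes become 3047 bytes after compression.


Ratio = original / compressed = 4172 / 3047 = 1.3692

1.3692


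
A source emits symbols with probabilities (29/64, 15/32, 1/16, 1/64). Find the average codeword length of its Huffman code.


Huffman construction (repeatedly merge the two least-probable nodes; each merge adds 1 bit to every symbol beneath it): 1/64 + 1/16 = 5/64; 5/64 + 29/64 = 17/32; 15/32 + 17/32 = 1. Resulting codeword lengths (in the order the probabilities were given): (2, 1, 3, 3). L_avg = sum(p_i * l_i) = 29/64*2 + 15/32*1 + 1/16*3 + 1/64*3 = 103/64 = 1.6094

1.6094 bits


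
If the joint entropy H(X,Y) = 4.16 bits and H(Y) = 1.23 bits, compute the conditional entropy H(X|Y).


H(X|Y) = H(X,Y) - H(Y) = 4.16 - 1.23 = 2.93

2.93 bits


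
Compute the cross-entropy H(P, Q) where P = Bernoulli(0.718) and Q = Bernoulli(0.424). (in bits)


H(P,Q) = -p*log2(q) - (1-p)*log2(1-q). -0.718*log2(0.424) = 0.888786; -0.282*log2(0.576) = 0.224432. H(P,Q) = 0.888786 + 0.224432 = 1.1132

1.1132 bits


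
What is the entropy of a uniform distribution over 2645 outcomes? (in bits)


H = log2(n) = log2(2645) = 11.3691

11.3691 bits


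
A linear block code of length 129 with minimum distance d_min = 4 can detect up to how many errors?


Detection capability = d_min - 1 = 4 - 1 = 3

3 errors


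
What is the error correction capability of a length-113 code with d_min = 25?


Correction capability = floor((d-1)/2) = floor((25-1)/2) = 12

12 errors


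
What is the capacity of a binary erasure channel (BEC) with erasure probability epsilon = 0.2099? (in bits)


C = 1 - epsilon = 1 - 0.2099 = 0.7901

0.7901 bits


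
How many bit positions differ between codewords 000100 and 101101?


Count differing positions: ^ . ^ . . ^ = 3 differences

3


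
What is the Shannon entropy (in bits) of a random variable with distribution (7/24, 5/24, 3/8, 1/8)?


H = -sum(p_i * log2(p_i)). Terms: -(7/24)*log2(7/24) = 0.518469; -(5/24)*log2(5/24) = 0.471466; -(3/8)*log2(3/8) = 0.530639; -(1/8)*log2(1/8) = 0.375000. H = 0.518469 + 0.471466 + 0.530639 + 0.375000 = 1.8956

1.8956 bits


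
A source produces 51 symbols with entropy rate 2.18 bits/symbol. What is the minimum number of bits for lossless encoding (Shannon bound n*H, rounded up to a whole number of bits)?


Minimum bits >= n * H = 51 * 2.18 = 111.18, rounded up to a whole number of bits = 112

112 bits


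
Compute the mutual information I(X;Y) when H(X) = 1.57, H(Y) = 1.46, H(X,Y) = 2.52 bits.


I(X;Y) = H(X) + H(Y) - H(X,Y) = 1.57 + 1.46 - 2.52 = 0.51

0.51 bits


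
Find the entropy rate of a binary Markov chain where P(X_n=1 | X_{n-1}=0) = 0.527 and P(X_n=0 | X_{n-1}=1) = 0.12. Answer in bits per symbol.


Stationary distribution: pi_0 = p10/(p01+p10) = 0.1855, pi_1 = 0.8145. Entropy rate H' = pi_0*H(p01) + pi_1*H(p10) = 0.1855*0.9979 + 0.8145*0.5294 = 0.6163

0.6163 bits/symbol


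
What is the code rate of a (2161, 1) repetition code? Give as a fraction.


Rate = k/n = 1/2161

1/2161


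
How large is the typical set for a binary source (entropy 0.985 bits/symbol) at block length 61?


log2|A_typical| = nH = 61 * 0.985 = 60.085, so |A_typical| ~ 2^60.085 = 1.223e+18

1.223e+18


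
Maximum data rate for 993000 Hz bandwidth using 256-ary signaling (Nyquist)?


Rate = 2 * B * log2(M) = 2 * 993000 * 8.0 = 15888000.0

15888000.0 bps


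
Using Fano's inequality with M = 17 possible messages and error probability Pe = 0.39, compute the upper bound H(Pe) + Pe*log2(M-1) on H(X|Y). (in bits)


H(Pe) = -Pe*log2(Pe) - (1-Pe)*log2(1-Pe) = -0.39*log2(0.39) - 0.61*log2(0.61) = 0.529797 + 0.435002 = 0.9648. Pe*log2(M-1) = 0.39*log2(16) = 1.560000. Bound = H(Pe) + Pe*log2(M-1) = 0.529797 + 0.435002 + 1.560000 = 2.5248

2.5248 bits


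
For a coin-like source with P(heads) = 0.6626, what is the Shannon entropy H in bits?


H = -p*log2(p) - (1-p)*log2(1-p). -0.6626*log2(0.6626) = 0.393445; -0.3374*log2(0.3374) = 0.528864. H = 0.393445 + 0.528864 = 0.9223

0.9223 bits


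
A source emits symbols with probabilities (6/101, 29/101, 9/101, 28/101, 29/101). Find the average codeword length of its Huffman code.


Huffman construction (repeatedly merge the two least-probable nodes; each merge adds 1 bit to every symbol beneath it): 6/101 + 9/101 = 15/101; 15/101 + 28/101 = 43/101; 29/101 + 29/101 = 58/101; 43/101 + 58/101 = 1. Resulting codeword lengths (in the order the probabilities were given): (3, 2, 3, 2, 2). L_avg = sum(p_i * l_i) = 6/101*3 + 29/101*2 + 9/101*3 + 28/101*2 + 29/101*2 = 217/101 = 2.1485

2.1485 bits


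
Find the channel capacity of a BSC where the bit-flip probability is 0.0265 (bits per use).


H(p) = -p*log2(p) - (1-p)*log2(1-p) = -0.0265*log2(0.0265) - 0.9735*log2(0.9735) = 0.138803 + 0.037720 = 0.1765. C = 1 - H(p) = 1 - 0.1765 = 0.8235

0.8235 bits


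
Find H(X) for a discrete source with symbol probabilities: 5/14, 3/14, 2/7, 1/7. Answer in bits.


H = -sum(p_i * log2(p_i)). Terms: -(5/14)*log2(5/14) = 0.530510; -(3/14)*log2(3/14) = 0.476227; -(2/7)*log2(2/7) = 0.516387; -(1/7)*log2(1/7) = 0.401051. H = 0.530510 + 0.476227 + 0.516387 + 0.401051 = 1.9242

1.9242 bits


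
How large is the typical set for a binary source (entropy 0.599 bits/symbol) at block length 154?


log2|A_typical| = nH = 154 * 0.599 = 92.246, so |A_typical| ~ 2^92.246 = 5.872e+27

5.872e+27


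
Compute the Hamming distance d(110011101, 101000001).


Count differing positions: . ^ ^ . ^ ^ ^ . . = 5 differences

5


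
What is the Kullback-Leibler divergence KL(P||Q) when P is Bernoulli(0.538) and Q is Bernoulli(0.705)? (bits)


KL = p*log2(p/q) + (1-p)*log2((1-p)/(1-q)) = 0.538*log2(0.538/0.705) + 0.462*log2(0.462/0.295) = 0.0892

0.0892 bits


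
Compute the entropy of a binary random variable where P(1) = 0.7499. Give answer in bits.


H = -p*log2(p) - (1-p)*log2(1-p). -0.7499*log2(0.7499) = 0.311381; -0.2501*log2(0.2501) = 0.500056. H = 0.311381 + 0.500056 = 0.8114

0.8114 bits


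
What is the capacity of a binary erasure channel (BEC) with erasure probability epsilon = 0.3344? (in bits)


C = 1 - epsilon = 1 - 0.3344 = 0.6656

0.6656 bits


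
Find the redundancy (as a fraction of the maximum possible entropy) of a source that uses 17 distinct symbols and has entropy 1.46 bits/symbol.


H_max = log2(K) = log2(17) = 4.0875 bits/symbol. Redundancy = 1 - H/H_max = 1 - 1.46/4.0875 = 1 - 0.3572 = 0.6428

0.6428


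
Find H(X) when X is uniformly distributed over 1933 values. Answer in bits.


H = log2(n) = log2(1933) = 10.9166

10.9166 bits


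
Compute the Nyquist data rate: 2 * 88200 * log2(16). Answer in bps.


Rate = 2 * B * log2(M) = 2 * 88200 * 4.0 = 705600.0

705600.0 bps


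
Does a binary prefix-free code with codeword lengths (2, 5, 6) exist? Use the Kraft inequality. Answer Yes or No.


Kraft sum = sum(2^(-l_i)) = 0.2969, need <= 1. Result: satisfied (a binary prefix-free code with these lengths exists)

Yes


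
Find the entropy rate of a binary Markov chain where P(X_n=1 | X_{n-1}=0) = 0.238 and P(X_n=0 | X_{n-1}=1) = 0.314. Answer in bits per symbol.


Stationary distribution: pi_0 = p10/(p01+p10) = 0.5688, pi_1 = 0.4312. Entropy rate H' = pi_0*H(p01) + pi_1*H(p10) = 0.5688*0.7917 + 0.4312*0.8977 = 0.8374

0.8374 bits/symbol


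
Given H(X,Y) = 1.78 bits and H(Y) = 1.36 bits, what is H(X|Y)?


H(X|Y) = H(X,Y) - H(Y) = 1.78 - 1.36 = 0.42

0.42 bits


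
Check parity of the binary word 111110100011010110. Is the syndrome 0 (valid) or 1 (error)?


Syndrome = XOR of all bits = 1 XOR 1 XOR 1 XOR 1 XOR 1 XOR 0 XOR 1 XOR 0 XOR 0 XOR 0 XOR 1 XOR 1 XOR 0 XOR 1 XOR 0 XOR 1 XOR 1 XOR 0 = 1

1


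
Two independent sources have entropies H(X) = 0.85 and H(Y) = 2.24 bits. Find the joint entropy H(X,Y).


For independent variables, H(X,Y) = H(X) + H(Y) = 0.85 + 2.24 = 3.09

3.09 bits


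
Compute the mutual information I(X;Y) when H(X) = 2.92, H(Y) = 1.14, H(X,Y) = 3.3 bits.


I(X;Y) = H(X) + H(Y) - H(X,Y) = 2.92 + 1.14 - 3.3 = 0.76

0.76 bits


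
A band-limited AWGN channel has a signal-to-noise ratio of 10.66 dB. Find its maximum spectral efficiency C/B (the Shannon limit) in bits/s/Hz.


SNR_linear = 10^(10.66/10) = 11.6413; C/B = log2(1 + SNR_linear) = log2(1 + 11.6413) = 3.6601

3.6601 bits/s/Hz


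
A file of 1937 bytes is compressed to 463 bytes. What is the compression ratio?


Ratio = original / compressed = 1937 / 463 = 4.1836

4.1836


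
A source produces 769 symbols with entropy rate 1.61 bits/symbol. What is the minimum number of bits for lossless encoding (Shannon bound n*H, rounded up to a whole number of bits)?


Minimum bits >= n * H = 769 * 1.61 = 1238.09, rounded up to a whole number of bits = 1239

1239 bits


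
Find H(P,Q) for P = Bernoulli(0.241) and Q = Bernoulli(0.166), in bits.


H(P,Q) = -p*log2(q) - (1-p)*log2(1-q). -0.241*log2(0.166) = 0.624370; -0.759*log2(0.834) = 0.198767. H(P,Q) = 0.624370 + 0.198767 = 0.8231

0.8231 bits


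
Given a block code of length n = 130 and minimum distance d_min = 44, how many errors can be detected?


Detection capability = d_min - 1 = 44 - 1 = 43

43 errors


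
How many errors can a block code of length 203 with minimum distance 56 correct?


Correction capability = floor((d-1)/2) = floor((56-1)/2) = 27

27 errors


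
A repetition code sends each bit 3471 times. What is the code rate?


Rate = k/n = 1/3471

1/3471


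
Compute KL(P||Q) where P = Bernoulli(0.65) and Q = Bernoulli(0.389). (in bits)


KL = p*log2(p/q) + (1-p)*log2((1-p)/(1-q)) = 0.65*log2(0.65/0.389) + 0.35*log2(0.35/0.611) = 0.2001

0.2001 bits


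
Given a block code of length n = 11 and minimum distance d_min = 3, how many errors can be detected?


Detection capability = d_min - 1 = 3 - 1 = 2

2 errors


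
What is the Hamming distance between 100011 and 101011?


Count differing positions: . . ^ . . . = 1 differences

1


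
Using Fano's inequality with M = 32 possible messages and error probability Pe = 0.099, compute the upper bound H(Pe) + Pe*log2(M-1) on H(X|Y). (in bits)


H(Pe) = -Pe*log2(Pe) - (1-Pe)*log2(1-Pe) = -0.099*log2(0.099) - 0.901*log2(0.901) = 0.330306 + 0.135511 = 0.4658. Pe*log2(M-1) = 0.099*log2(31) = 0.490465. Bound = H(Pe) + Pe*log2(M-1) = 0.330306 + 0.135511 + 0.490465 = 0.9563

0.9563 bits


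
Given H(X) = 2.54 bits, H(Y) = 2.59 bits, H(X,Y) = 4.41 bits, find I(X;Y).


I(X;Y) = H(X) + H(Y) - H(X,Y) = 2.54 + 2.59 - 4.41 = 0.72

0.72 bits


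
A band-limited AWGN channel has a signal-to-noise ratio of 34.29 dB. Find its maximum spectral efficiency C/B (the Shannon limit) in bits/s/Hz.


SNR_linear = 10^(34.29/10) = 2685.3444; C/B = log2(1 + SNR_linear) = log2(1 + 2685.3444) = 11.3914

11.3914 bits/s/Hz


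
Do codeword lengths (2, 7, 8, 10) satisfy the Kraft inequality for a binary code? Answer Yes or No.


Kraft sum = sum(2^(-l_i)) = 0.2627, need <= 1. Result: satisfied (a binary prefix-free code with these lengths exists)

Yes


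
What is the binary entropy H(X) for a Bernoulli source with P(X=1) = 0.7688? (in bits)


H = -p*log2(p) - (1-p)*log2(1-p). -0.7688*log2(0.7688) = 0.291621; -0.2312*log2(0.2312) = 0.488476. H = 0.291621 + 0.488476 = 0.7801

0.7801 bits


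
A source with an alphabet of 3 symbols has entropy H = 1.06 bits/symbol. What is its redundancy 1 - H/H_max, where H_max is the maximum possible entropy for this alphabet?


H_max = log2(K) = log2(3) = 1.585 bits/symbol. Redundancy = 1 - H/H_max = 1 - 1.06/1.585 = 1 - 0.6688 = 0.3312

0.3312


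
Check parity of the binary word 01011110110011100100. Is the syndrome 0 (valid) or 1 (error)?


Syndrome = XOR of all bits = 0 XOR 1 XOR 0 XOR 1 XOR 1 XOR 1 XOR 1 XOR 0 XOR 1 XOR 1 XOR 0 XOR 0 XOR 1 XOR 1 XOR 1 XOR 0 XOR 0 XOR 1 XOR 0 XOR 0 = 1

1


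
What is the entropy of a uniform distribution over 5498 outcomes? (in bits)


H = log2(n) = log2(5498) = 12.4247

12.4247 bits


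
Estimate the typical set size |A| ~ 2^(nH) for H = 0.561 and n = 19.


log2|A_typical| = nH = 19 * 0.561 = 10.659, so |A_typical| ~ 2^10.659 = 1.617e+03

1.617e+03


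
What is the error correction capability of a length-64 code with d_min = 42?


Correction capability = floor((d-1)/2) = floor((42-1)/2) = 20

20 errors


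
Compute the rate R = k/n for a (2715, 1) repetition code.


Rate = k/n = 1/2715

1/2715


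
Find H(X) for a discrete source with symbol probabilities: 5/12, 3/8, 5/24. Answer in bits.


H = -sum(p_i * log2(p_i)). Terms: -(5/12)*log2(5/12) = 0.526264; -(3/8)*log2(3/8) = 0.530639; -(5/24)*log2(5/24) = 0.471466. H = 0.526264 + 0.530639 + 0.471466 = 1.5284

1.5284 bits


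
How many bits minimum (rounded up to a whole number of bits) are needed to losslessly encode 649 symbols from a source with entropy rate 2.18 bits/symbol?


Minimum bits >= n * H = 649 * 2.18 = 1414.82, rounded up to a whole number of bits = 1415

1415 bits


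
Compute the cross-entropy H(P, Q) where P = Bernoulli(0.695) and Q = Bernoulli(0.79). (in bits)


H(P,Q) = -p*log2(q) - (1-p)*log2(1-q). -0.695*log2(0.79) = 0.236352; -0.305*log2(0.21) = 0.686719. H(P,Q) = 0.236352 + 0.686719 = 0.9231

0.9231 bits


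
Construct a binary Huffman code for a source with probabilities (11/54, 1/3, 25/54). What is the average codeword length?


Huffman construction (repeatedly merge the two least-probable nodes; each merge adds 1 bit to every symbol beneath it): 11/54 + 1/3 = 29/54; 25/54 + 29/54 = 1. Resulting codeword lengths (in the order the probabilities were given): (2, 2, 1). L_avg = sum(p_i * l_i) = 11/54*2 + 1/3*2 + 25/54*1 = 83/54 = 1.537

1.537 bits


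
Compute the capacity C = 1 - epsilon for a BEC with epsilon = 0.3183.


C = 1 - epsilon = 1 - 0.3183 = 0.6817

0.6817 bits


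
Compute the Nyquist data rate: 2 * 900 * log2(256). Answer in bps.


Rate = 2 * B * log2(M) = 2 * 900 * 8.0 = 14400.0

14400.0 bps


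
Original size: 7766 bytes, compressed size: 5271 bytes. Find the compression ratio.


Ratio = original / compressed = 7766 / 5271 = 1.4733

1.4733


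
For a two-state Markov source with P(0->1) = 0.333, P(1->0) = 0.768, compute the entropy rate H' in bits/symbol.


Stationary distribution: pi_0 = p10/(p01+p10) = 0.6975, pi_1 = 0.3025. Entropy rate H' = pi_0*H(p01) + pi_1*H(p10) = 0.6975*0.918 + 0.3025*0.7815 = 0.8767

0.8767 bits/symbol


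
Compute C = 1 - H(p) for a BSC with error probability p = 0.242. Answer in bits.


H(p) = -p*log2(p) - (1-p)*log2(1-p) = -0.242*log2(0.242) - 0.758*log2(0.758) = 0.495355 + 0.302996 = 0.7984. C = 1 - H(p) = 1 - 0.7984 = 0.2016

0.2016 bits


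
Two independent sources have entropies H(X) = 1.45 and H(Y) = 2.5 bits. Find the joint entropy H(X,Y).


For independent variables, H(X,Y) = H(X) + H(Y) = 1.45 + 2.5 = 3.95

3.95 bits


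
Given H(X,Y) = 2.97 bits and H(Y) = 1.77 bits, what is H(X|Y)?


H(X|Y) = H(X,Y) - H(Y) = 2.97 - 1.77 = 1.2

1.2 bits


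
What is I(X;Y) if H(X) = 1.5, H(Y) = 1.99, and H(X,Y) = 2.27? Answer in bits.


I(X;Y) = H(X) + H(Y) - H(X,Y) = 1.5 + 1.99 - 2.27 = 1.22

1.22 bits


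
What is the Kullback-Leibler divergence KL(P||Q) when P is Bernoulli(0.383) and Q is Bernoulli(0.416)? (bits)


KL = p*log2(p/q) + (1-p)*log2((1-p)/(1-q)) = 0.383*log2(0.383/0.416) + 0.617*log2(0.617/0.584) = 0.0033

0.0033 bits


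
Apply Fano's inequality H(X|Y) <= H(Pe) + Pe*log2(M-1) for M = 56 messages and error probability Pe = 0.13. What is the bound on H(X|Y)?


H(Pe) = -Pe*log2(Pe) - (1-Pe)*log2(1-Pe) = -0.13*log2(0.13) - 0.87*log2(0.87) = 0.382644 + 0.174794 = 0.5574. Pe*log2(M-1) = 0.13*log2(55) = 0.751577. Bound = H(Pe) + Pe*log2(M-1) = 0.382644 + 0.174794 + 0.751577 = 1.309

1.309 bits


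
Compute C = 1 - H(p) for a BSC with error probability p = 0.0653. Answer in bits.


H(p) = -p*log2(p) - (1-p)*log2(1-p) = -0.0653*log2(0.0653) - 0.9347*log2(0.9347) = 0.257071 + 0.091063 = 0.3481. C = 1 - H(p) = 1 - 0.3481 = 0.6519

0.6519 bits


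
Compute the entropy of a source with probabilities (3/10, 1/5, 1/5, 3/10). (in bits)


H = -sum(p_i * log2(p_i)). Terms: -(3/10)*log2(3/10) = 0.521090; -(1/5)*log2(1/5) = 0.464386; -(1/5)*log2(1/5) = 0.464386; -(3/10)*log2(3/10) = 0.521090. H = 0.521090 + 0.464386 + 0.464386 + 0.521090 = 1.971

1.971 bits


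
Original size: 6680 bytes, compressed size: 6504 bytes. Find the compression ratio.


Ratio = original / compressed = 6680 / 6504 = 1.0271

1.0271


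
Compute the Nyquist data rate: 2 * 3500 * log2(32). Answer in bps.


Rate = 2 * B * log2(M) = 2 * 3500 * 5.0 = 35000.0

35000.0 bps


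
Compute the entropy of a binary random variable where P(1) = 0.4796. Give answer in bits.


H = -p*log2(p) - (1-p)*log2(1-p). -0.4796*log2(0.4796) = 0.508422; -0.5204*log2(0.5204) = 0.490377. H = 0.508422 + 0.490377 = 0.9988

0.9988 bits


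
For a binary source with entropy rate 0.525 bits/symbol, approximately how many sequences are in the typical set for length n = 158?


log2|A_typical| = nH = 158 * 0.525 = 82.95, so |A_typical| ~ 2^82.95 = 9.342e+24

9.342e+24


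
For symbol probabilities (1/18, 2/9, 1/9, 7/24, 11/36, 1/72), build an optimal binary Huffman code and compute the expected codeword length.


Huffman construction (repeatedly merge the two least-probable nodes; each merge adds 1 bit to every symbol beneath it): 1/72 + 1/18 = 5/72; 5/72 + 1/9 = 13/72; 13/72 + 2/9 = 29/72; 7/24 + 11/36 = 43/72; 29/72 + 43/72 = 1. Resulting codeword lengths (in the order the probabilities were given): (4, 2, 3, 2, 2, 4). L_avg = sum(p_i * l_i) = 1/18*4 + 2/9*2 + 1/9*3 + 7/24*2 + 11/36*2 + 1/72*4 = 9/4 = 2.25

2.25 bits


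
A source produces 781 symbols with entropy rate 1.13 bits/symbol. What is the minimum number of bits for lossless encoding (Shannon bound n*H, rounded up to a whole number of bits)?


Minimum bits >= n * H = 781 * 1.13 = 882.53, rounded up to a whole number of bits = 883

883 bits


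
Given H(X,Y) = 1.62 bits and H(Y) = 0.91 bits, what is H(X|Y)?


H(X|Y) = H(X,Y) - H(Y) = 1.62 - 0.91 = 0.71

0.71 bits


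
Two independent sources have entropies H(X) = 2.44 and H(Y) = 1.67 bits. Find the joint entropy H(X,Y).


For independent variables, H(X,Y) = H(X) + H(Y) = 2.44 + 1.67 = 4.11

4.11 bits


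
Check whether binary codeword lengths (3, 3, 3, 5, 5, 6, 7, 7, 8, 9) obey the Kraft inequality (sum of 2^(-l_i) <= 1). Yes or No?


Kraft sum = sum(2^(-l_i)) = 0.4746, need <= 1. Result: satisfied (a binary prefix-free code with these lengths exists)

Yes


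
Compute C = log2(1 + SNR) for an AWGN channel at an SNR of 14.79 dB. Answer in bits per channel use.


SNR_linear = 10^(14.79/10) = 30.1301; C = log2(1 + SNR_linear) = log2(1 + 30.1301) = 4.9602

4.9602 bits/channel use


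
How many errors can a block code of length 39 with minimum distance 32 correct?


Correction capability = floor((d-1)/2) = floor((32-1)/2) = 15

15 errors


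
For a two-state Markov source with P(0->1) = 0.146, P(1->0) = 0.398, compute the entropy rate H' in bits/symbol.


Stationary distribution: pi_0 = p10/(p01+p10) = 0.7316, pi_1 = 0.2684. Entropy rate H' = pi_0*H(p01) + pi_1*H(p10) = 0.7316*0.5997 + 0.2684*0.9698 = 0.699

0.699 bits/symbol


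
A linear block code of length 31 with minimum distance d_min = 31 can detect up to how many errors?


Detection capability = d_min - 1 = 31 - 1 = 30

30 errors


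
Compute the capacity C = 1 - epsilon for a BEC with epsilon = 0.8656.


C = 1 - epsilon = 1 - 0.8656 = 0.1344

0.1344 bits


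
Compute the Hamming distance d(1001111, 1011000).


Count differing positions: . . ^ . ^ ^ ^ = 4 differences

4


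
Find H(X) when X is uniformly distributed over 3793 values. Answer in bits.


H = log2(n) = log2(3793) = 11.8891

11.8891 bits


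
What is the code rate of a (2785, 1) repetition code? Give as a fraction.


Rate = k/n = 1/2785

1/2785


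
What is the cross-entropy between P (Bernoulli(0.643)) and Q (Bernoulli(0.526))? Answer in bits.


H(P,Q) = -p*log2(q) - (1-p)*log2(1-q). -0.643*log2(0.526) = 0.595974; -0.357*log2(0.474) = 0.384504. H(P,Q) = 0.595974 + 0.384504 = 0.9805

0.9805 bits


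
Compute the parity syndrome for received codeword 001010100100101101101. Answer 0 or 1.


Syndrome = XOR of all bits = 0 XOR 0 XOR 1 XOR 0 XOR 1 XOR 0 XOR 1 XOR 0 XOR 0 XOR 1 XOR 0 XOR 0 XOR 1 XOR 0 XOR 1 XOR 1 XOR 0 XOR 1 XOR 1 XOR 0 XOR 1 = 0

0


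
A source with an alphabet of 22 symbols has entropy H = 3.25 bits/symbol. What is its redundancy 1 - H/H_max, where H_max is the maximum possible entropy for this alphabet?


H_max = log2(K) = log2(22) = 4.4594 bits/symbol. Redundancy = 1 - H/H_max = 1 - 3.25/4.4594 = 1 - 0.7288 = 0.2712

0.2712


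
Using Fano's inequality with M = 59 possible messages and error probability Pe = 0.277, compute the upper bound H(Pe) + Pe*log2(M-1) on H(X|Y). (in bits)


H(Pe) = -Pe*log2(Pe) - (1-Pe)*log2(1-Pe) = -0.277*log2(0.277) - 0.723*log2(0.723) = 0.513016 + 0.338315 = 0.8513. Pe*log2(M-1) = 0.277*log2(58) = 1.622661. Bound = H(Pe) + Pe*log2(M-1) = 0.513016 + 0.338315 + 1.622661 = 2.474

2.474 bits


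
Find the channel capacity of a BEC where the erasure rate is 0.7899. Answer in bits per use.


C = 1 - epsilon = 1 - 0.7899 = 0.2101

0.2101 bits


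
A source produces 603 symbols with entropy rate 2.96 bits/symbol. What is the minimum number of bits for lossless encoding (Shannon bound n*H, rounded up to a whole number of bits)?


Minimum bits >= n * H = 603 * 2.96 = 1784.88, rounded up to a whole number of bits = 1785

1785 bits


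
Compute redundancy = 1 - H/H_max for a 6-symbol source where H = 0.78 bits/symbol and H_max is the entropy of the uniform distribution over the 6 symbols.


H_max = log2(K) = log2(6) = 2.585 bits/symbol. Redundancy = 1 - H/H_max = 1 - 0.78/2.585 = 1 - 0.3017 = 0.6983

0.6983


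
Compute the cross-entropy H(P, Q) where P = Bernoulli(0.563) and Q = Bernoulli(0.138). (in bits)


H(P,Q) = -p*log2(q) - (1-p)*log2(1-q). -0.563*log2(0.138) = 1.608637; -0.437*log2(0.862) = 0.093623. H(P,Q) = 1.608637 + 0.093623 = 1.7023

1.7023 bits


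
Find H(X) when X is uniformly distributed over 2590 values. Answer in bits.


H = log2(n) = log2(2590) = 11.3387

11.3387 bits


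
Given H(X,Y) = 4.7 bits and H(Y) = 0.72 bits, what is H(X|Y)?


H(X|Y) = H(X,Y) - H(Y) = 4.7 - 0.72 = 3.98

3.98 bits


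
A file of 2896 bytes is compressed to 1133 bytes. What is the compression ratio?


Ratio = original / compressed = 2896 / 1133 = 2.556

2.556


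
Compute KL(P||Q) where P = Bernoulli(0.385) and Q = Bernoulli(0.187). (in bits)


KL = p*log2(p/q) + (1-p)*log2((1-p)/(1-q)) = 0.385*log2(0.385/0.187) + 0.615*log2(0.615/0.813) = 0.1535

0.1535 bits


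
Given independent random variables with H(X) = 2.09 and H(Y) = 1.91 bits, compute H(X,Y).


For independent variables, H(X,Y) = H(X) + H(Y) = 2.09 + 1.91 = 4.0

4.0 bits


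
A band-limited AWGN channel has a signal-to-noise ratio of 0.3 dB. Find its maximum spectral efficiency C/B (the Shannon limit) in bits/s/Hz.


SNR_linear = 10^(0.3/10) = 1.0715; C/B = log2(1 + SNR_linear) = log2(1 + 1.0715) = 1.0507

1.0507 bits/s/Hz


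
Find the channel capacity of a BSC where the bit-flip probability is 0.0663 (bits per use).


H(p) = -p*log2(p) - (1-p)*log2(1-p) = -0.0663*log2(0.0663) - 0.9337*log2(0.9337) = 0.259554 + 0.092407 = 0.352. C = 1 - H(p) = 1 - 0.352 = 0.648

0.648 bits


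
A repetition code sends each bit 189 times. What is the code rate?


Rate = k/n = 1/189

1/189


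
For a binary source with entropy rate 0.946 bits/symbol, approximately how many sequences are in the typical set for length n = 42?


log2|A_typical| = nH = 42 * 0.946 = 39.732, so |A_typical| ~ 2^39.732 = 9.131e+11

9.131e+11


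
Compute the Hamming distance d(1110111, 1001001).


Count differing positions: . ^ ^ ^ ^ ^ . = 5 differences

5


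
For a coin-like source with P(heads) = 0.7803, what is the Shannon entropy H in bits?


H = -p*log2(p) - (1-p)*log2(1-p). -0.7803*log2(0.7803) = 0.279269; -0.2197*log2(0.2197) = 0.480351. H = 0.279269 + 0.480351 = 0.7596

0.7596 bits


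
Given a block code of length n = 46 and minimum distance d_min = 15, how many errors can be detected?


Detection capability = d_min - 1 = 15 - 1 = 14

14 errors


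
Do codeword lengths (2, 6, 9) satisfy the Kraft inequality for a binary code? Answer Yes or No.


Kraft sum = sum(2^(-l_i)) = 0.2676, need <= 1. Result: satisfied (a binary prefix-free code with these lengths exists)

Yes


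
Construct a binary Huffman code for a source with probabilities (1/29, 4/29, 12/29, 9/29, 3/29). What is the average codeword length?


Huffman construction (repeatedly merge the two least-probable nodes; each merge adds 1 bit to every symbol beneath it): 1/29 + 3/29 = 4/29; 4/29 + 4/29 = 8/29; 8/29 + 9/29 = 17/29; 12/29 + 17/29 = 1. Resulting codeword lengths (in the order the probabilities were given): (4, 3, 1, 2, 4). L_avg = sum(p_i * l_i) = 1/29*4 + 4/29*3 + 12/29*1 + 9/29*2 + 3/29*4 = 2

2.0 bits


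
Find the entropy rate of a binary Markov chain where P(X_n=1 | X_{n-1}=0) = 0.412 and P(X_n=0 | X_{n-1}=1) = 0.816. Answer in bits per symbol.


Stationary distribution: pi_0 = p10/(p01+p10) = 0.6645, pi_1 = 0.3355. Entropy rate H' = pi_0*H(p01) + pi_1*H(p10) = 0.6645*0.9775 + 0.3355*0.6887 = 0.8806

0.8806 bits/symbol


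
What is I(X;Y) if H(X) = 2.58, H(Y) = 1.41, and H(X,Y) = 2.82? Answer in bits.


I(X;Y) = H(X) + H(Y) - H(X,Y) = 2.58 + 1.41 - 2.82 = 1.17

1.17 bits


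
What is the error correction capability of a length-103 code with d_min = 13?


Correction capability = floor((d-1)/2) = floor((13-1)/2) = 6

6 errors


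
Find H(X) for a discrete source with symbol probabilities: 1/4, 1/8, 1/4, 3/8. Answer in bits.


H = -sum(p_i * log2(p_i)). Terms: -(1/4)*log2(1/4) = 0.500000; -(1/8)*log2(1/8) = 0.375000; -(1/4)*log2(1/4) = 0.500000; -(3/8)*log2(3/8) = 0.530639. H = 0.500000 + 0.375000 + 0.500000 + 0.530639 = 1.9056

1.9056 bits


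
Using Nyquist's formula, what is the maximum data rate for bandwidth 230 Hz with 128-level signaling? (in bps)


Rate = 2 * B * log2(M) = 2 * 230 * 7.0 = 3220.0

3220.0 bps


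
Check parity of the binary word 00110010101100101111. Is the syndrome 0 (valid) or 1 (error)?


Syndrome = XOR of all bits = 0 XOR 0 XOR 1 XOR 1 XOR 0 XOR 0 XOR 1 XOR 0 XOR 1 XOR 0 XOR 1 XOR 1 XOR 0 XOR 0 XOR 1 XOR 0 XOR 1 XOR 1 XOR 1 XOR 1 = 1

1


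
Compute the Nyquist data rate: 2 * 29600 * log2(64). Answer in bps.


Rate = 2 * B * log2(M) = 2 * 29600 * 6.0 = 355200.0

355200.0 bps


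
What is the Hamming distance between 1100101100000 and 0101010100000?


Count differing positions: ^ . . ^ ^ ^ ^ . . . . . . = 5 differences

5


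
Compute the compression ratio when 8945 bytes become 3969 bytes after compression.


Ratio = original / compressed = 8945 / 3969 = 2.2537

2.2537


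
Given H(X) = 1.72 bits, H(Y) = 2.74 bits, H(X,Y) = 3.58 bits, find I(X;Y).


I(X;Y) = H(X) + H(Y) - H(X,Y) = 1.72 + 2.74 - 3.58 = 0.88

0.88 bits


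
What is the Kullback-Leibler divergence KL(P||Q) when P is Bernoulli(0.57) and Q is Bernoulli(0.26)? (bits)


KL = p*log2(p/q) + (1-p)*log2((1-p)/(1-q)) = 0.57*log2(0.57/0.26) + 0.43*log2(0.43/0.74) = 0.3087

0.3087 bits


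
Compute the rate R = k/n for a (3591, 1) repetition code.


Rate = k/n = 1/3591

1/3591


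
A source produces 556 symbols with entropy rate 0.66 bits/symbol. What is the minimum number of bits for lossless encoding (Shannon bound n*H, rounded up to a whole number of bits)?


Minimum bits >= n * H = 556 * 0.66 = 366.96, rounded up to a whole number of bits = 367

367 bits


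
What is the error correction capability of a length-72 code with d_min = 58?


Correction capability = floor((d-1)/2) = floor((58-1)/2) = 28

28 errors


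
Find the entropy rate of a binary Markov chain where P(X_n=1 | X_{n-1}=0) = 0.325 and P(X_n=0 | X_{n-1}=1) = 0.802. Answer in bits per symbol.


Stationary distribution: pi_0 = p10/(p01+p10) = 0.7116, pi_1 = 0.2884. Entropy rate H' = pi_0*H(p01) + pi_1*H(p10) = 0.7116*0.9097 + 0.2884*0.7179 = 0.8544

0.8544 bits/symbol


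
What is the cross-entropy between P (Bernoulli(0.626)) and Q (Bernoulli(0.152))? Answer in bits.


H(P,Q) = -p*log2(q) - (1-p)*log2(1-q). -0.626*log2(0.152) = 1.701378; -0.374*log2(0.848) = 0.088961. H(P,Q) = 1.701378 + 0.088961 = 1.7903

1.7903 bits


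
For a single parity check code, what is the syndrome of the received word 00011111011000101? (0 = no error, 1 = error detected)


Syndrome = XOR of all bits = 0 XOR 0 XOR 0 XOR 1 XOR 1 XOR 1 XOR 1 XOR 1 XOR 0 XOR 1 XOR 1 XOR 0 XOR 0 XOR 0 XOR 1 XOR 0 XOR 1 = 1

1


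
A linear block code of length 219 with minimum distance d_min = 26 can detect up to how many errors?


Detection capability = d_min - 1 = 26 - 1 = 25

25 errors


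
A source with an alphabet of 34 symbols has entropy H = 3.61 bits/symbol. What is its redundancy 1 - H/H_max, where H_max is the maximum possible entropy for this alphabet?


H_max = log2(K) = log2(34) = 5.0875 bits/symbol. Redundancy = 1 - H/H_max = 1 - 3.61/5.0875 = 1 - 0.7096 = 0.2904

0.2904


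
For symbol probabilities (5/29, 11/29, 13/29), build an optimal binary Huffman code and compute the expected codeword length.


Huffman construction (repeatedly merge the two least-probable nodes; each merge adds 1 bit to every symbol beneath it): 5/29 + 11/29 = 16/29; 13/29 + 16/29 = 1. Resulting codeword lengths (in the order the probabilities were given): (2, 2, 1). L_avg = sum(p_i * l_i) = 5/29*2 + 11/29*2 + 13/29*1 = 45/29 = 1.5517

1.5517 bits


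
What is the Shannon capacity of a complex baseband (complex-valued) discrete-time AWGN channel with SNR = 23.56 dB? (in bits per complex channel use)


SNR_linear = 10^(23.56/10) = 226.9865; C = log2(1 + SNR_linear) = log2(1 + 226.9865) = 7.8328

7.8328 bits/channel use


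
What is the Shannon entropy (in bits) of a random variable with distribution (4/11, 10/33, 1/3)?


H = -sum(p_i * log2(p_i)). Terms: -(4/11)*log2(4/11) = 0.530702; -(10/33)*log2(10/33) = 0.521959; -(1/3)*log2(1/3) = 0.528321. H = 0.530702 + 0.521959 + 0.528321 = 1.581

1.581 bits


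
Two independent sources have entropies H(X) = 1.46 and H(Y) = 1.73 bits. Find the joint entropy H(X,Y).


For independent variables, H(X,Y) = H(X) + H(Y) = 1.46 + 1.73 = 3.19

3.19 bits
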